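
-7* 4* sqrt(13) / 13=-28* sqrt(13) / 13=-7.77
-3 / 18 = -1 / 6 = -0.17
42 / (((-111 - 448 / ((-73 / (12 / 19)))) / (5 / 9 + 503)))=-88002376 / 445743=-197.43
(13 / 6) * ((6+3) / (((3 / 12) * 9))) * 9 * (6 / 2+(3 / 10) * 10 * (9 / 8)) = 1989 / 4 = 497.25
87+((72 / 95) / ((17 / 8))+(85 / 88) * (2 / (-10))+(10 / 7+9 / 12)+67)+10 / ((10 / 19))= 174437281 / 994840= 175.34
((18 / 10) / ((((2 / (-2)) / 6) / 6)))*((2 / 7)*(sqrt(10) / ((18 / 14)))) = -72*sqrt(10) / 5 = -45.54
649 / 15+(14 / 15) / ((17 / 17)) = 221 / 5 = 44.20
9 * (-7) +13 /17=-1058 /17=-62.24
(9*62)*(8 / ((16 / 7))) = 1953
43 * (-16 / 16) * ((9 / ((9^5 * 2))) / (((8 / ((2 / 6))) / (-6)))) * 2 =43 / 26244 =0.00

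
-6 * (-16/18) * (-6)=-32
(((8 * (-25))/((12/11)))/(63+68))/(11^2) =-50/4323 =-0.01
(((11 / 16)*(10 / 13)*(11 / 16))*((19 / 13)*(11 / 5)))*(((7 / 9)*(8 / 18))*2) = 177023 / 219024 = 0.81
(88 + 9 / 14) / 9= 1241 / 126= 9.85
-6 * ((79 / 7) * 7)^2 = -37446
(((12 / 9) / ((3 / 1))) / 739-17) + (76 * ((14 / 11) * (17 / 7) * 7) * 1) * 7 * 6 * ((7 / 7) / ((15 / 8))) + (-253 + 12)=13379590786 / 365805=36575.75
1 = 1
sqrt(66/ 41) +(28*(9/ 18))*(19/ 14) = sqrt(2706)/ 41 +19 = 20.27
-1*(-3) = 3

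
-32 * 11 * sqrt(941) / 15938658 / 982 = -88 * sqrt(941) / 3912940539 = -0.00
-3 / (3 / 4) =-4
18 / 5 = 3.60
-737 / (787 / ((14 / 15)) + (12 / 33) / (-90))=-5107410 / 5843447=-0.87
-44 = -44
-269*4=-1076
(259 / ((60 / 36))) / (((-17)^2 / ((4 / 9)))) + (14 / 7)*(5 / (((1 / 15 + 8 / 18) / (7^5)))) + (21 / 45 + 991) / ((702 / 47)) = 885408233054 / 2692035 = 328899.23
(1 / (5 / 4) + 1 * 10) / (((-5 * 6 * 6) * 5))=-3 / 250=-0.01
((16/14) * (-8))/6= -32/21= -1.52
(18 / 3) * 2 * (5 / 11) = 5.45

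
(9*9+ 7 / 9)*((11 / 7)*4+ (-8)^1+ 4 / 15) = -111872 / 945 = -118.38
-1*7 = -7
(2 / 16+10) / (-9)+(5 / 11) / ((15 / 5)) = -257 / 264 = -0.97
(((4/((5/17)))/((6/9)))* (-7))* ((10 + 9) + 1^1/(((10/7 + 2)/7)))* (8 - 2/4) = -22535.62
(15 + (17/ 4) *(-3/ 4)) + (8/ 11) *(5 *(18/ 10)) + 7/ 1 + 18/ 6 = 4991/ 176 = 28.36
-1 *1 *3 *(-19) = 57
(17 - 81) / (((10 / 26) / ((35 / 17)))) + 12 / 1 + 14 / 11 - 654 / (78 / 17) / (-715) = -52005289 / 158015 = -329.12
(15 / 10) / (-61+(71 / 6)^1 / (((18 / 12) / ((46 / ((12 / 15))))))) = 27 / 7067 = 0.00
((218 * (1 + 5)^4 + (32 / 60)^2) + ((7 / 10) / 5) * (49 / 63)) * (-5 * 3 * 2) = -42379259 / 5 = -8475851.80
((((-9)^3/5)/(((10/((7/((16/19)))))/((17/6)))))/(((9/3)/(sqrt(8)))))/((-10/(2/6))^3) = 6783 * sqrt(2)/800000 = 0.01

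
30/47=0.64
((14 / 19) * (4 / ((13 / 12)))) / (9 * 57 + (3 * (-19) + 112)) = 0.00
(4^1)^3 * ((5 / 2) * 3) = 480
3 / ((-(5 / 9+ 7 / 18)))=-54 / 17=-3.18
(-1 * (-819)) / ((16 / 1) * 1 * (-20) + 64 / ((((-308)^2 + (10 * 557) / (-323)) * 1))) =-12545238069 / 4901669984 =-2.56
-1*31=-31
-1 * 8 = -8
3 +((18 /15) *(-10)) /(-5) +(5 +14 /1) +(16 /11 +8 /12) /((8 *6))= 96799 /3960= 24.44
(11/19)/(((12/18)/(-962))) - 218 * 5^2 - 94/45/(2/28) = -5399039/855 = -6314.67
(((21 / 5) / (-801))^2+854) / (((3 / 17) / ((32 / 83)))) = 827978988256 / 443774025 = 1865.77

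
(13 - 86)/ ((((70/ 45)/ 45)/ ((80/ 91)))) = -1182600/ 637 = -1856.51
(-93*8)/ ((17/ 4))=-2976/ 17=-175.06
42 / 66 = 7 / 11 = 0.64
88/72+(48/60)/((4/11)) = 154/45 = 3.42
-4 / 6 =-2 / 3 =-0.67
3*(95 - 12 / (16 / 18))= 489 / 2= 244.50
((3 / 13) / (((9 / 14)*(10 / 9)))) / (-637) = -3 / 5915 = -0.00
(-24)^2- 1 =575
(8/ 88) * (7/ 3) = 7/ 33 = 0.21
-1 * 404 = -404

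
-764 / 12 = -63.67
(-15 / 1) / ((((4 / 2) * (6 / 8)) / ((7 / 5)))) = -14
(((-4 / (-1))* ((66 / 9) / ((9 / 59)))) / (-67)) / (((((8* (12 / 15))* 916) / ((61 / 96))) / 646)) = -63936235 / 318152448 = -0.20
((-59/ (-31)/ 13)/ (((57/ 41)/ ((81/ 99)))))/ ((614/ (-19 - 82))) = -732957/ 51715378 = -0.01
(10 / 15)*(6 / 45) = 4 / 45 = 0.09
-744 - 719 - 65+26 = -1502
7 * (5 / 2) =35 / 2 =17.50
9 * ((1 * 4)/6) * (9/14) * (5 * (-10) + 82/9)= -1104/7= -157.71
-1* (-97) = 97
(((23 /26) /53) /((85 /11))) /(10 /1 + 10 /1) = 253 /2342600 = 0.00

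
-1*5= -5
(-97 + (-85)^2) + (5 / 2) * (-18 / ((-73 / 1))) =520389 / 73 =7128.62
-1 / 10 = -0.10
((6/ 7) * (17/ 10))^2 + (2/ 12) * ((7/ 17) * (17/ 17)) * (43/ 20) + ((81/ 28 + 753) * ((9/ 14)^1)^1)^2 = 46263227313451/ 195921600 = 236131.33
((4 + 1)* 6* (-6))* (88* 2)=-31680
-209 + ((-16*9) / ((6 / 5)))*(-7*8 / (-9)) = -2867 / 3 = -955.67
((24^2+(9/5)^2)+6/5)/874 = 14511/21850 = 0.66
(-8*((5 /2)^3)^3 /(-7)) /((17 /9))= 17578125 /7616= 2308.05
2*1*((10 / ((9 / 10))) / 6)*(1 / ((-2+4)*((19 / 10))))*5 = 2500 / 513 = 4.87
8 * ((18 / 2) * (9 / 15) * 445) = 19224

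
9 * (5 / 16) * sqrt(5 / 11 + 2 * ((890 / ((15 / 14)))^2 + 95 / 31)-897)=15 * sqrt(90205816085) / 1364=3302.89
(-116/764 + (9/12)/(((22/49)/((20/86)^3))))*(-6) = 131118648/167044207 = 0.78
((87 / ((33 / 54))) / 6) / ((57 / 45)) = 3915 / 209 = 18.73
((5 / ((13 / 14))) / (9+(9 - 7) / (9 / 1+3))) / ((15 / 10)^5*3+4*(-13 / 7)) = 18816 / 491777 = 0.04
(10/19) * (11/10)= 11/19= 0.58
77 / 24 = 3.21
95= 95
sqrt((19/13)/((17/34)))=sqrt(494)/13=1.71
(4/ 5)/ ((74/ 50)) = 20/ 37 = 0.54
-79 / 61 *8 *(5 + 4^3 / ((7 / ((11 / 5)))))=-555528 / 2135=-260.20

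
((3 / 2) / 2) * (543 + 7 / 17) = 13857 / 34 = 407.56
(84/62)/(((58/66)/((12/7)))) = 2376/899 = 2.64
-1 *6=-6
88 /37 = 2.38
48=48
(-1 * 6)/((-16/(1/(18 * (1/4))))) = 1/12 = 0.08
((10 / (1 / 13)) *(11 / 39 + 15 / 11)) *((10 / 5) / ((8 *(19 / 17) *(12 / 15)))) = 150025 / 2508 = 59.82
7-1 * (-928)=935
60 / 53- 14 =-682 / 53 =-12.87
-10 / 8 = -5 / 4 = -1.25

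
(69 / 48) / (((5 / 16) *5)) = 0.92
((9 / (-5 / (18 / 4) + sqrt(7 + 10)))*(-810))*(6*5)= -17714700*sqrt(17) / 1277 - 19683000 / 1277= -72609.69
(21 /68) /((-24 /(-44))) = 77 /136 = 0.57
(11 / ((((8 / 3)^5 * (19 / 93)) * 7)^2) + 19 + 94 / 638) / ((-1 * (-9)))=38671198704041399 / 18176702102372352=2.13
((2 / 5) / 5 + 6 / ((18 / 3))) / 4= 27 / 100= 0.27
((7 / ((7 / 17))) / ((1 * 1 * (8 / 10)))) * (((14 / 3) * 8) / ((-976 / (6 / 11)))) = -595 / 1342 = -0.44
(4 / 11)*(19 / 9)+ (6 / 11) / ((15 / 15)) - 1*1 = 31 / 99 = 0.31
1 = 1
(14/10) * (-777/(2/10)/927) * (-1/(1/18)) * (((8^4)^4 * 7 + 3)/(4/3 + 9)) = 64299580729828933230/3193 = 20137670131484163.24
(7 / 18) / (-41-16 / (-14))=-49 / 5022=-0.01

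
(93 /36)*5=155 /12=12.92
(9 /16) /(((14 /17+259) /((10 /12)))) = 255 /141344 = 0.00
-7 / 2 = -3.50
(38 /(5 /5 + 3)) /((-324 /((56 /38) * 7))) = -49 /162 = -0.30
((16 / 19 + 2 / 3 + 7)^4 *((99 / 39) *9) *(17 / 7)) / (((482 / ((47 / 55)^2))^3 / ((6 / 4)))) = 16222695107949323633 / 10693757733948281392400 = 0.00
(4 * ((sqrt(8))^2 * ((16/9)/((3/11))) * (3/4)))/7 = 1408/63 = 22.35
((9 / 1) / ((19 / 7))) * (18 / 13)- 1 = 3.59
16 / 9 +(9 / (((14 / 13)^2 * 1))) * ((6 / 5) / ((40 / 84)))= 134401 / 6300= 21.33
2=2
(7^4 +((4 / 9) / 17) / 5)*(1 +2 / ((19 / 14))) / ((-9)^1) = -86328143 / 130815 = -659.93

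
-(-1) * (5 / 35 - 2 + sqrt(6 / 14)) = -13 / 7 + sqrt(21) / 7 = -1.20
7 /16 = 0.44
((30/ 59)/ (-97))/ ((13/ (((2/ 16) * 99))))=-1485/ 297596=-0.00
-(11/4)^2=-121/16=-7.56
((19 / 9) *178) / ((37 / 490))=1657180 / 333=4976.52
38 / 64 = 19 / 32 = 0.59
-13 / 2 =-6.50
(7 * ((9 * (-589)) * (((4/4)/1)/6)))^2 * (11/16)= 1682913771/64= 26295527.67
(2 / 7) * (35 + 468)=1006 / 7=143.71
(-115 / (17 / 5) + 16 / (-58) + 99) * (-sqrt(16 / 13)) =-127984 * sqrt(13) / 6409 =-72.00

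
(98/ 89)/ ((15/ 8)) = 784/ 1335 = 0.59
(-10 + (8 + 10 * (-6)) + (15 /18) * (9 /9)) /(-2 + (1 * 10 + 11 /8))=-1468 /225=-6.52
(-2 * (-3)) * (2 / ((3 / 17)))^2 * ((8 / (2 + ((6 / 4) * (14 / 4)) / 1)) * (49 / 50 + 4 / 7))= 6695552 / 5075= 1319.32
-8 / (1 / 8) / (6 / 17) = -181.33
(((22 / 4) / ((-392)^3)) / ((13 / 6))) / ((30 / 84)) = -33 / 279668480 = -0.00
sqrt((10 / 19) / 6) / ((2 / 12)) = 2* sqrt(285) / 19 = 1.78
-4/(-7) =4/7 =0.57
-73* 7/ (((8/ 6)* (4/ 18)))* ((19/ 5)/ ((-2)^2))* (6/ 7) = -112347/ 80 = -1404.34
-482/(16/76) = -4579/2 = -2289.50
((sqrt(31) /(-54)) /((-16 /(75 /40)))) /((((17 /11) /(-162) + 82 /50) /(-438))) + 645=645 - 2710125 *sqrt(31) /4648768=641.75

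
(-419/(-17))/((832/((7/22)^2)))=20531/6845696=0.00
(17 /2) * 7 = 119 /2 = 59.50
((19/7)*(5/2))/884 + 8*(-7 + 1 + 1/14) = -586881/12376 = -47.42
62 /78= 31 /39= 0.79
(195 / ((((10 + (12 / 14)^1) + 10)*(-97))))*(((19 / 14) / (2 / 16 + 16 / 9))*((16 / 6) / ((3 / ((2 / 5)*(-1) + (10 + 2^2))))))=-806208 / 970097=-0.83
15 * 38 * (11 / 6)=1045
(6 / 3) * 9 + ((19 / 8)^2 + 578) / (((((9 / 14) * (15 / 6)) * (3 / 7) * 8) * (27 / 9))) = 921139 / 17280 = 53.31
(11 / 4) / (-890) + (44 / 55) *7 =3985 / 712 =5.60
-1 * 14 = -14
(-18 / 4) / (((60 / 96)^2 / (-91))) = 26208 / 25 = 1048.32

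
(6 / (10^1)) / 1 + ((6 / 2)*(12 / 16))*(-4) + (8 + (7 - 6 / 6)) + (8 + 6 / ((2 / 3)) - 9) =68 / 5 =13.60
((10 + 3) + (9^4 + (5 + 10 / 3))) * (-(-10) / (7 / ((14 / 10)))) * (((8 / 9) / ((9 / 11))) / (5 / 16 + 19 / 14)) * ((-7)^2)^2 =84963284224 / 4131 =20567243.82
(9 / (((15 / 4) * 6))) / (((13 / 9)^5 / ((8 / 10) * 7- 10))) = -2598156 / 9282325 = -0.28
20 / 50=2 / 5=0.40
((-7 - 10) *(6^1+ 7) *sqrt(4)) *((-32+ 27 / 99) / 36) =77129 / 198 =389.54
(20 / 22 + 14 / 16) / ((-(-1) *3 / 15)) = 785 / 88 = 8.92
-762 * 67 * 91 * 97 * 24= -10815687792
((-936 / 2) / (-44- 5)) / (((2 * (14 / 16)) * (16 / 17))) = 5.80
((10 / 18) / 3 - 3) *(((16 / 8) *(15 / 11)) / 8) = -95 / 99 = -0.96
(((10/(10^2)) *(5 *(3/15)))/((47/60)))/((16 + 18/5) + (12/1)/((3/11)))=5/2491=0.00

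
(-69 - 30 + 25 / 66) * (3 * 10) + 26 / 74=-1204022 / 407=-2958.29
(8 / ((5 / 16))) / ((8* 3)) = 16 / 15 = 1.07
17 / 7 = 2.43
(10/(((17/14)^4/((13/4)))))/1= 1248520/83521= 14.95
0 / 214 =0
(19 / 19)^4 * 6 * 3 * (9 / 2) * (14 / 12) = 189 / 2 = 94.50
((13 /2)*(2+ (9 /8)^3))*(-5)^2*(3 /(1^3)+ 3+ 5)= 6266975 /1024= 6120.09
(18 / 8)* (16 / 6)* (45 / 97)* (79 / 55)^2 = 337014 / 58685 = 5.74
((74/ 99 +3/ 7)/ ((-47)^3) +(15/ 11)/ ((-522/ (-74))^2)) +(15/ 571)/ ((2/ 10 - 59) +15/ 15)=806962628160925/ 29955599114468643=0.03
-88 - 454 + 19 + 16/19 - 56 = -10985/19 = -578.16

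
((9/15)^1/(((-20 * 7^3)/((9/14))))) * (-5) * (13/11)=351/1056440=0.00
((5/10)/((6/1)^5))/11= 1/171072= 0.00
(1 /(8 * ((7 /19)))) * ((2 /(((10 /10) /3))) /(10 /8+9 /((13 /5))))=0.43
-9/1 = -9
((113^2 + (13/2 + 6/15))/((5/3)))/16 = 383277/800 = 479.10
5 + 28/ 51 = 5.55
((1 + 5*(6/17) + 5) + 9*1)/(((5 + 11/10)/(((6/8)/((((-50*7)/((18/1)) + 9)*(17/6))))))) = -115425/1657126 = -0.07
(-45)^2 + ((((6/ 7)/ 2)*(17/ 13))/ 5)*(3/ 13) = 11978028/ 5915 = 2025.03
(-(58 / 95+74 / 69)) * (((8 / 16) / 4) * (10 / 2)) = -1379 / 1311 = -1.05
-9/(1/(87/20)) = -783/20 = -39.15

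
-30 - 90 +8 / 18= -1076 / 9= -119.56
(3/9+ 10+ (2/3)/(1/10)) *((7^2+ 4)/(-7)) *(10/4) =-4505/14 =-321.79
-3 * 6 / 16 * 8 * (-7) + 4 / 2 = 65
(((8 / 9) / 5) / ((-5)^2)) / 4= 2 / 1125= 0.00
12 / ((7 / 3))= 36 / 7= 5.14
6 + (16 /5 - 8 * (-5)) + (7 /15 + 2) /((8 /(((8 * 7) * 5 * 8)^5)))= 260826569113600738 /15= 17388437940906715.87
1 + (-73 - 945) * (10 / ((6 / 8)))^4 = -2606079919 / 81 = -32173826.16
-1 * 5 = -5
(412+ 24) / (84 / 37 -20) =-4033 / 164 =-24.59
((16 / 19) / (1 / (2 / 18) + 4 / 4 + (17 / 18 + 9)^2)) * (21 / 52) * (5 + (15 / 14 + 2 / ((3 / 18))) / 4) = 225018 / 8714407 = 0.03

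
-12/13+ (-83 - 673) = -9840/13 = -756.92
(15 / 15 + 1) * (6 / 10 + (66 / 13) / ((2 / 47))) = 15588 / 65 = 239.82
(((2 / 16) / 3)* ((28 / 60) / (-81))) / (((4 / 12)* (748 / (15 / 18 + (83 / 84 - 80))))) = 0.00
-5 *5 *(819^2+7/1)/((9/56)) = -939075200/9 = -104341688.89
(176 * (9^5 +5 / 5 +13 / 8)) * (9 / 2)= 46768887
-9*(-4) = 36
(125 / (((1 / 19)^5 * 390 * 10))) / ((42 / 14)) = 12380495 / 468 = 26454.05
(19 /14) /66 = 19 /924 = 0.02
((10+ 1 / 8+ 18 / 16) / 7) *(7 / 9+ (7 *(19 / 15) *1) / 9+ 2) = 127 / 21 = 6.05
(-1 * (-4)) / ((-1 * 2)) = -2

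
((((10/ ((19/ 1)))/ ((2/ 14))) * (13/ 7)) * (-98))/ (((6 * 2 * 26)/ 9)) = -735/ 38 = -19.34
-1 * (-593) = 593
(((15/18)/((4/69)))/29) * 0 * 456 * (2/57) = 0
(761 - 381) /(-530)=-38 /53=-0.72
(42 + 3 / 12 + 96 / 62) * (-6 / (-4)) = 16293 / 248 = 65.70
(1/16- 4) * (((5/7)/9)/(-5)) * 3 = 3/16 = 0.19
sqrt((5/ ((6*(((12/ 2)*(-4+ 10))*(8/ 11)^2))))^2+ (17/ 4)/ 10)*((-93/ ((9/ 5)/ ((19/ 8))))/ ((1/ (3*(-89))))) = 52421*sqrt(2039619745)/ 110592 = 21407.02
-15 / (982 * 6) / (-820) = 1 / 322096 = 0.00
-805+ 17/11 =-8838/11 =-803.45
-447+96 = -351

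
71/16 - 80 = -1209/16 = -75.56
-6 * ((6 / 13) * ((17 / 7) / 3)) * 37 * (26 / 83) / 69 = -5032 / 13363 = -0.38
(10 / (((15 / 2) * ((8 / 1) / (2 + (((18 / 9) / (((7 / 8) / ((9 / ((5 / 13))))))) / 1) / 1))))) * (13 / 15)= 12623 / 1575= 8.01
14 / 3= 4.67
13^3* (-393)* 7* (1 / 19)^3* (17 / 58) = -258.27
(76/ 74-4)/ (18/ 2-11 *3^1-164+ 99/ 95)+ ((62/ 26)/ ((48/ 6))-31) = -2097215501/ 68344328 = -30.69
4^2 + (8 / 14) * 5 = 132 / 7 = 18.86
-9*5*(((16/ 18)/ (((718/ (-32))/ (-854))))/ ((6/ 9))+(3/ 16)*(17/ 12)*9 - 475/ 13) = -223127175/ 298688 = -747.02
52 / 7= 7.43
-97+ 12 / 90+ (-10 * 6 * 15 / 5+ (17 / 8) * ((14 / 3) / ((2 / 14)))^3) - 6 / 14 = 69739111 / 945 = 73798.00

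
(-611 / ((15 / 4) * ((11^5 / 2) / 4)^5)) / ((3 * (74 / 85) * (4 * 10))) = -85090304 / 180397853957416397199647367915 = -0.00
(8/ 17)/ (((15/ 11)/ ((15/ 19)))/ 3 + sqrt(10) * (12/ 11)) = 0.12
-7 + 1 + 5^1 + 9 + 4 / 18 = 74 / 9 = 8.22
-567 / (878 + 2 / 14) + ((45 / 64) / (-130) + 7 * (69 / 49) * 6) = 465336171 / 7955584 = 58.49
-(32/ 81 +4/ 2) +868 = 70114/ 81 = 865.60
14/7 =2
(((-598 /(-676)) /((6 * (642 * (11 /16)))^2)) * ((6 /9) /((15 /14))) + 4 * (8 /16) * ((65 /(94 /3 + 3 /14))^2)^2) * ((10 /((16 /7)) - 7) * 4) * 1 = -378.45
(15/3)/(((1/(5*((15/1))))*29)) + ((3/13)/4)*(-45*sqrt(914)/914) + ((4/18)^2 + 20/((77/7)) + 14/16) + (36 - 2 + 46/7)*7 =61946129/206712 - 135*sqrt(914)/47528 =299.59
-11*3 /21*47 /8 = -517 /56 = -9.23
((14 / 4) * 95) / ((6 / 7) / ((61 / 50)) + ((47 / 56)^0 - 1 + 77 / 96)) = 13629840 / 61679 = 220.98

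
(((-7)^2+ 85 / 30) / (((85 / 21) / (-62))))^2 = 4554495169 / 7225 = 630379.95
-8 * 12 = -96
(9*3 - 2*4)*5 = 95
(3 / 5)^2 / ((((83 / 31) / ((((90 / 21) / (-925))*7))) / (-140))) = 46872 / 76775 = 0.61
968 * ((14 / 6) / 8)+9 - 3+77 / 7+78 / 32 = 14485 / 48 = 301.77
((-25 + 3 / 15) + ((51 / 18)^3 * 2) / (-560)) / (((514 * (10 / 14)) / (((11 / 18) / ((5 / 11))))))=-182082857 / 1998432000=-0.09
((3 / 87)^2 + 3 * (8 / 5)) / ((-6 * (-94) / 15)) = 20189 / 158108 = 0.13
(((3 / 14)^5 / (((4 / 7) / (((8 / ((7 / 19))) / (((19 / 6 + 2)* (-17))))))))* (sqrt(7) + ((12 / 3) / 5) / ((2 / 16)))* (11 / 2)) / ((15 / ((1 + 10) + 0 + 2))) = -1320462 / 221432225-660231* sqrt(7) / 708583120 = -0.01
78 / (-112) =-39 / 56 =-0.70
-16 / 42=-0.38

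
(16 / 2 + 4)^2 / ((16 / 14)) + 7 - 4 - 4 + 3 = 128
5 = 5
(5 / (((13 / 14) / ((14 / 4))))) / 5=49 / 13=3.77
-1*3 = -3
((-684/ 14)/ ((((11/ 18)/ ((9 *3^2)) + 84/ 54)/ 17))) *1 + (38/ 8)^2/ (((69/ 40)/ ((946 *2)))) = 26655326062/ 1100757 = 24215.45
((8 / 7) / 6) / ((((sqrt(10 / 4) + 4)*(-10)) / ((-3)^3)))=16 / 105-2*sqrt(10) / 105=0.09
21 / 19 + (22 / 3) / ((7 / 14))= 15.77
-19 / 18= -1.06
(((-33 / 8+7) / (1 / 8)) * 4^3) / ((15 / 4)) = 5888 / 15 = 392.53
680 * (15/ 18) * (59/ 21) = 100300/ 63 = 1592.06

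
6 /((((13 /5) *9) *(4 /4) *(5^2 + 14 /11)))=110 /11271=0.01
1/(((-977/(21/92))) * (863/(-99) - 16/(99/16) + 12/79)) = 0.00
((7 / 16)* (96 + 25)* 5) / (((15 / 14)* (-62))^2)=41503 / 691920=0.06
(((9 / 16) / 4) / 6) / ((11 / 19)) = 57 / 1408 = 0.04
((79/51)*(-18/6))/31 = -79/527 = -0.15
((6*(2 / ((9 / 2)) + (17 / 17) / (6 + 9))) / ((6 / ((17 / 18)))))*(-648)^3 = -656729856 / 5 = -131345971.20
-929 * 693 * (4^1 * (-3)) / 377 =7725564 / 377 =20492.21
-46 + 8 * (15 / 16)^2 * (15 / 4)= -2513 / 128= -19.63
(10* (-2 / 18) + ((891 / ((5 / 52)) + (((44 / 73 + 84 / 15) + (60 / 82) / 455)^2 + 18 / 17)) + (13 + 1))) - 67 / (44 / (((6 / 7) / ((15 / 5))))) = 58169053104638907031 / 6242381957161350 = 9318.41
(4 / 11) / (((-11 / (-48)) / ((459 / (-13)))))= -88128 / 1573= -56.03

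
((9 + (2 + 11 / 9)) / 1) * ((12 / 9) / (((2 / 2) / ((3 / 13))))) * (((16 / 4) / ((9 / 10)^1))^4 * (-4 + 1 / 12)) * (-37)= 212644.95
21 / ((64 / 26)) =273 / 32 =8.53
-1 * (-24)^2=-576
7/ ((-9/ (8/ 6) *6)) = -14/ 81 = -0.17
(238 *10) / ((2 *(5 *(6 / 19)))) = 2261 / 3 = 753.67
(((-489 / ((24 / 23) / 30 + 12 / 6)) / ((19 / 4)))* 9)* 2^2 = -449880 / 247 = -1821.38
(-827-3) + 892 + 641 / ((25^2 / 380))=56466 / 125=451.73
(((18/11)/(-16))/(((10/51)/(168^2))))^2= 655575224976/3025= 216719082.64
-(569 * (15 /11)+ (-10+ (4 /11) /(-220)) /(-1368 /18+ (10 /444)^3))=-390402256365723 /503069311415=-776.04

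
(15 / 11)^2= 225 / 121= 1.86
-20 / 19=-1.05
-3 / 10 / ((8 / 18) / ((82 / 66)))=-369 / 440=-0.84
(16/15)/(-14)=-8/105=-0.08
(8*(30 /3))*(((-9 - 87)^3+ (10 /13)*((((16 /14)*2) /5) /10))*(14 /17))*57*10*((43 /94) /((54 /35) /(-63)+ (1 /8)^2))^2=-834485796376628035584000 /9432299669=-88471086125394.39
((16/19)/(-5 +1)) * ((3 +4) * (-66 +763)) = -19516/19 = -1027.16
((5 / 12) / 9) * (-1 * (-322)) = 805 / 54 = 14.91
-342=-342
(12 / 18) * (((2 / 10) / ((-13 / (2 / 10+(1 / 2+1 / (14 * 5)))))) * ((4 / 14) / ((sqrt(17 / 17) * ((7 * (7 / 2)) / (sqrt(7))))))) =-8 * sqrt(7) / 93639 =-0.00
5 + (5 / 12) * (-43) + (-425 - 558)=-11951 / 12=-995.92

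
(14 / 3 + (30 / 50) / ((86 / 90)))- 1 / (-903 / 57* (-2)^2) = 5.31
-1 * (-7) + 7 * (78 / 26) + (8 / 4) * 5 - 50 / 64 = 1191 / 32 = 37.22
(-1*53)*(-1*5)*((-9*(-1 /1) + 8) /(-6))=-4505 /6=-750.83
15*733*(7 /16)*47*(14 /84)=1205785 /32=37680.78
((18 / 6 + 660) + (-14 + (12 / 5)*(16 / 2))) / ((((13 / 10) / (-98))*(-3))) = 50372 / 3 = 16790.67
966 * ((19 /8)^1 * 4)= 9177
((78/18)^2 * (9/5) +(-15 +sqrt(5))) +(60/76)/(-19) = sqrt(5) +33859/1805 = 20.99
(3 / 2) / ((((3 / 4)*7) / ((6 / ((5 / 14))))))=24 / 5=4.80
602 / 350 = 43 / 25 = 1.72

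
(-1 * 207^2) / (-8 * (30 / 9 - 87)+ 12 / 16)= -514188 / 8041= -63.95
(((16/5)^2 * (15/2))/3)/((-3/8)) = -1024/15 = -68.27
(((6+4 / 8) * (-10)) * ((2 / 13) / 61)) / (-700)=1 / 4270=0.00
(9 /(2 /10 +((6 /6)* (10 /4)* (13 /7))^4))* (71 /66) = 6818840 /327402317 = 0.02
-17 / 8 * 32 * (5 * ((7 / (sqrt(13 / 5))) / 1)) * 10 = -23800 * sqrt(65) / 13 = -14760.13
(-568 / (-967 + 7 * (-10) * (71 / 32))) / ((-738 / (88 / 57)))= -399872 / 377689581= -0.00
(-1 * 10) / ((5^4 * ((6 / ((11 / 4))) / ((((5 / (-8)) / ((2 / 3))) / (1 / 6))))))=33 / 800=0.04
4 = 4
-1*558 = -558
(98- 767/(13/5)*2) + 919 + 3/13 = 5554/13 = 427.23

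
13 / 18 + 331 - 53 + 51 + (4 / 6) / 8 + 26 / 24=2978 / 9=330.89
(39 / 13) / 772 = 3 / 772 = 0.00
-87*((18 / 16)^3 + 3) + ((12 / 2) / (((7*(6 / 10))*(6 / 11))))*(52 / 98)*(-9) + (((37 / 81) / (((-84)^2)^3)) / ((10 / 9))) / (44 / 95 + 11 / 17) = -4505415856031435329 / 11337792672374784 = -397.38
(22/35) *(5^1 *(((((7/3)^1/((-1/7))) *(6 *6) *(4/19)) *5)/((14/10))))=-1389.47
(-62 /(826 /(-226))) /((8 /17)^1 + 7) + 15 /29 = 4240723 /1521079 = 2.79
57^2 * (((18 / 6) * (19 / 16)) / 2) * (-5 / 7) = -925965 / 224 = -4133.77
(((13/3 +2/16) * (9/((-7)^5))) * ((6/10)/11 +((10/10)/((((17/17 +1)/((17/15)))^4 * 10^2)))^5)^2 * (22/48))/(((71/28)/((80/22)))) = -0.00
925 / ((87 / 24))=7400 / 29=255.17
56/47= 1.19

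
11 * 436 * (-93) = -446028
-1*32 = -32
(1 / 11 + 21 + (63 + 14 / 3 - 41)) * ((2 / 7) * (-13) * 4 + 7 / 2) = -41764 / 77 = -542.39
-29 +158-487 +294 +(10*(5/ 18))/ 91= -52391/ 819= -63.97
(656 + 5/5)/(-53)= -657/53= -12.40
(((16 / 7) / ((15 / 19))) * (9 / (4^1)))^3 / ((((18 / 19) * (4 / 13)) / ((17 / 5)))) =691222584 / 214375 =3224.36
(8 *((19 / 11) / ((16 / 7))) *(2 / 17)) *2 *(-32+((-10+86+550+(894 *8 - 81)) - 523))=10159.21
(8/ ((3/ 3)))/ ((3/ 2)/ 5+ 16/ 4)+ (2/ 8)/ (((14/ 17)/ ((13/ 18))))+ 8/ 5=3.68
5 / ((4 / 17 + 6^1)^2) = 1445 / 11236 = 0.13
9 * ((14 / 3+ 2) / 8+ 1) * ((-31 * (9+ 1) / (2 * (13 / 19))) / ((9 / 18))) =-7475.77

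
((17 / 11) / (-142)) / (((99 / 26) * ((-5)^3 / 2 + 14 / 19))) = 8398 / 181467693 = 0.00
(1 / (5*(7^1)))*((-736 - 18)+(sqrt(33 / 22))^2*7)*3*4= -8922 / 35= -254.91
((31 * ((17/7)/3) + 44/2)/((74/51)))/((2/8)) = 33626/259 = 129.83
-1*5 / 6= -5 / 6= -0.83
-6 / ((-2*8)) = 3 / 8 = 0.38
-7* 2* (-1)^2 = -14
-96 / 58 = -48 / 29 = -1.66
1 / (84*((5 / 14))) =1 / 30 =0.03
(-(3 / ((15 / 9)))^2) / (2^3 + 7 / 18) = -1458 / 3775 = -0.39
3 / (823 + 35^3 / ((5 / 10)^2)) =1 / 57441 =0.00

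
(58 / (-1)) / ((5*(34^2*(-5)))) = 29 / 14450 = 0.00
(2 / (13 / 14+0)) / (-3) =-28 / 39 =-0.72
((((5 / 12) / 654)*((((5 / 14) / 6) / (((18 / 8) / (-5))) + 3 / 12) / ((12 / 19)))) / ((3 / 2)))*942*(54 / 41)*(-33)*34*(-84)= 248230345 / 26814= 9257.49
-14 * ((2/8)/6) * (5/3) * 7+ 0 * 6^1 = -245/36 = -6.81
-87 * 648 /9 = -6264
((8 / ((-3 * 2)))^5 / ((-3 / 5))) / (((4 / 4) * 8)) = 640 / 729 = 0.88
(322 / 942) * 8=1288 / 471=2.73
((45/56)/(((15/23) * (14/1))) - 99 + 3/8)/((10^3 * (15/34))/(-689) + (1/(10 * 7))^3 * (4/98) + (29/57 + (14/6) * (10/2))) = -2211375458667375/258872240378564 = -8.54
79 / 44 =1.80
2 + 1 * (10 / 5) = 4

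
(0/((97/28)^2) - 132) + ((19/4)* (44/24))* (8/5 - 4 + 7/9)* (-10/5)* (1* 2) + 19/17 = -74.37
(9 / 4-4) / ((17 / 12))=-21 / 17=-1.24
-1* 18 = -18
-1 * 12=-12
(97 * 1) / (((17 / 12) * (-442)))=-0.15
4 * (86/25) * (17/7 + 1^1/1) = 8256/175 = 47.18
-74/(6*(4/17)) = -629/12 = -52.42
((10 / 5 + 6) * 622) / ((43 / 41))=204016 / 43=4744.56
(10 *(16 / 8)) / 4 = 5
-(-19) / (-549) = -19 / 549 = -0.03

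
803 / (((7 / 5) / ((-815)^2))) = 2666863375 / 7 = 380980482.14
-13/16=-0.81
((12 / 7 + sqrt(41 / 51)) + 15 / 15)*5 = 5*sqrt(2091) / 51 + 95 / 7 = 18.05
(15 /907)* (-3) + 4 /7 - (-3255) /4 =20679247 /25396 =814.27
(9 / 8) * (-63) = -567 / 8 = -70.88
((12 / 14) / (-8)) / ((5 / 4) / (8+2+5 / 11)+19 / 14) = -23 / 317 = -0.07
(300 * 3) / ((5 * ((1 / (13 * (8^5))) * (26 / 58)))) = 171048960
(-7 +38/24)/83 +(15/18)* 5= 4085/996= 4.10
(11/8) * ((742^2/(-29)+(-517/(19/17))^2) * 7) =157187453885/83752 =1876820.30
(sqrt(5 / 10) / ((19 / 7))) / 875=0.00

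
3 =3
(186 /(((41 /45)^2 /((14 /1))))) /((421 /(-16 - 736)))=-3965371200 /707701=-5603.17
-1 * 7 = -7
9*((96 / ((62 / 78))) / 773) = 33696 / 23963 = 1.41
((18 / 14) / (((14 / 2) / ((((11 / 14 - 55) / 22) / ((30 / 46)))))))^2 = 22667121 / 47059600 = 0.48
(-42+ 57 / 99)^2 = 1868689 / 1089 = 1715.97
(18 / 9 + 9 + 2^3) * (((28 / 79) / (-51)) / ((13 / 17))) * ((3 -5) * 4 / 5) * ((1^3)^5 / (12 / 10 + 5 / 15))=4256 / 23621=0.18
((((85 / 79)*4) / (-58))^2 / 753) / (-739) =-28900 / 2920717770027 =-0.00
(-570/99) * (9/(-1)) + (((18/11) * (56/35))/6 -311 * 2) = -31336/55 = -569.75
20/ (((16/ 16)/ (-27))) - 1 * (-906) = 366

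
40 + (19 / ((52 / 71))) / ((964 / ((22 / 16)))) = 40.04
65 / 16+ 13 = 273 / 16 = 17.06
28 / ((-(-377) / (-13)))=-0.97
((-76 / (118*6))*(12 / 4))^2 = 0.10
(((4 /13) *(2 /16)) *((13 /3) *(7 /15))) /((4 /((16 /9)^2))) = 224 /3645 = 0.06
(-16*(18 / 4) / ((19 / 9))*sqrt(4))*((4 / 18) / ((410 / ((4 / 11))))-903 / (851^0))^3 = 98480470810850956229456 / 1960811065125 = 50224354891.92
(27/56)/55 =27/3080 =0.01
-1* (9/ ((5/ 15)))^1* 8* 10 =-2160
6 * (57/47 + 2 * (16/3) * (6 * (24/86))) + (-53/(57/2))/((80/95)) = 5443655/48504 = 112.23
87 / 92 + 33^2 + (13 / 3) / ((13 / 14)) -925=46813 / 276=169.61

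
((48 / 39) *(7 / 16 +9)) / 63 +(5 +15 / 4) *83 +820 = 5066119 / 3276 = 1546.43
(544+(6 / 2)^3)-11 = 560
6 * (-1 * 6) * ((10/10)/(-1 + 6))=-36/5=-7.20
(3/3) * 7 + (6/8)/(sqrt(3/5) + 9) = 3797/536 -sqrt(15)/536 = 7.08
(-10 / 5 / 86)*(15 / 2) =-15 / 86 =-0.17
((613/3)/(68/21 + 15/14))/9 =5.27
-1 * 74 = -74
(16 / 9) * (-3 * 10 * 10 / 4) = -133.33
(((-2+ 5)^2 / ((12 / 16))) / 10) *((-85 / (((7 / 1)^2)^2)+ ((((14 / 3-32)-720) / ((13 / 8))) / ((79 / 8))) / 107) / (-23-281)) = 372536383 / 200521051640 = 0.00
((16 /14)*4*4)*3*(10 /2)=274.29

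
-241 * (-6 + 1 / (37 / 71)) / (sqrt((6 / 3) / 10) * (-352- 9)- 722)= -363910 / 253783 + 36391 * sqrt(5) / 253783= -1.11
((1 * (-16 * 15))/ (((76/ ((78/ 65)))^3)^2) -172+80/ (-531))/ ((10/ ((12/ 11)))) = -53756975925811297/ 2862447822093750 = -18.78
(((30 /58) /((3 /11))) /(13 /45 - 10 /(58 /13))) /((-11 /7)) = 225 /364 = 0.62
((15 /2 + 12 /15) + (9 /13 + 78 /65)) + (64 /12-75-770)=-64699 /78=-829.47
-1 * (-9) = 9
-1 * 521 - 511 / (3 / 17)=-10250 / 3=-3416.67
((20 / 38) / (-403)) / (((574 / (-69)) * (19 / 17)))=5865 / 41753621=0.00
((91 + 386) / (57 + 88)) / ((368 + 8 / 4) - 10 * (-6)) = 0.01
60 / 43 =1.40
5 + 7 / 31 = 162 / 31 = 5.23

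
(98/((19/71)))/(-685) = -6958/13015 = -0.53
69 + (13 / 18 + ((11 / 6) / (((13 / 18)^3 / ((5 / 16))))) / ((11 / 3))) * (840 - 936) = -264637 / 6591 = -40.15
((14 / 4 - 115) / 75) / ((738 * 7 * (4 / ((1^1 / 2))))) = -223 / 6199200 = -0.00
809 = 809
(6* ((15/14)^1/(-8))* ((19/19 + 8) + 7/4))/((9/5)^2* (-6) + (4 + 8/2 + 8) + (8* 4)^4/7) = -48375/838841536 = -0.00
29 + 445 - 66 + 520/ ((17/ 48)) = 31896/ 17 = 1876.24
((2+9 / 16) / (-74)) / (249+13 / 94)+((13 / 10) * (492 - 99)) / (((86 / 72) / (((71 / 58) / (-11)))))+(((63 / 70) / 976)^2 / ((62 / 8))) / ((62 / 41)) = -2354173337999815967119 / 49457202980304908800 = -47.60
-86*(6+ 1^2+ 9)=-1376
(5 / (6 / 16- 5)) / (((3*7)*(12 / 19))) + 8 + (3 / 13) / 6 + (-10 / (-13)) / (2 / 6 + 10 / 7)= 508699 / 60606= 8.39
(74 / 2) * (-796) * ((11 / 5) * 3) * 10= -1943832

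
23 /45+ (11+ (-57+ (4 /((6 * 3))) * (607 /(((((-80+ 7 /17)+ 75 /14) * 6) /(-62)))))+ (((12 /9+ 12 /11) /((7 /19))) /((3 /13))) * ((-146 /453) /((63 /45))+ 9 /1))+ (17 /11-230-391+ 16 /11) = -507341271583 /1285539255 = -394.65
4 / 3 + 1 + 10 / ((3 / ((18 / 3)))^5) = 967 / 3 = 322.33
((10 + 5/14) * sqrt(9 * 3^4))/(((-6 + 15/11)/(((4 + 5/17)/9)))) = -116435/4046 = -28.78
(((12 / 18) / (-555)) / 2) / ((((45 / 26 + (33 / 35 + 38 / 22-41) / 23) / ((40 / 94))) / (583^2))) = -313010577880 / 231525243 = -1351.95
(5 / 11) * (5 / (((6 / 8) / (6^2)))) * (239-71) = 18327.27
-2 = -2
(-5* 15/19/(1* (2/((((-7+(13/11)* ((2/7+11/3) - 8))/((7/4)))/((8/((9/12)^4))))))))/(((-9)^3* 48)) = -34025/2265145344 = -0.00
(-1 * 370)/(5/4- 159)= 2.35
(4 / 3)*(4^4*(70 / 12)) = 17920 / 9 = 1991.11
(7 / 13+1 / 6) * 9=6.35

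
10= 10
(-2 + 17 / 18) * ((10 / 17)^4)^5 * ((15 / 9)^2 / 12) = -5937500000000000000000 / 987608231815360122943589043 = -0.00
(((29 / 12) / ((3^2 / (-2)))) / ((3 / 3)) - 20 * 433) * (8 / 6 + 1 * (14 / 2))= -11691725 / 162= -72171.14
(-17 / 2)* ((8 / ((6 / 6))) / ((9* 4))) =-1.89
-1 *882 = -882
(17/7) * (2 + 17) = 323/7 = 46.14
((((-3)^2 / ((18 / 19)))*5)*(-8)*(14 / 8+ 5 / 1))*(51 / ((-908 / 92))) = 3008745 / 227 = 13254.38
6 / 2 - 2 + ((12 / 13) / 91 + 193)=229514 / 1183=194.01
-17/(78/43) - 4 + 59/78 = -164/13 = -12.62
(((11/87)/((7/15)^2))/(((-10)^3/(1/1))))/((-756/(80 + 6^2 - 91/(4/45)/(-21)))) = 0.00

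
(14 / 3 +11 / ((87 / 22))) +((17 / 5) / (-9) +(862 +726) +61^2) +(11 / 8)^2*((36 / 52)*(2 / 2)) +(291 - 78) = 6004664729 / 1085760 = 5530.38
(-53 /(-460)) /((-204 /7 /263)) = -97573 /93840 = -1.04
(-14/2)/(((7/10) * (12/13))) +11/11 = -59/6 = -9.83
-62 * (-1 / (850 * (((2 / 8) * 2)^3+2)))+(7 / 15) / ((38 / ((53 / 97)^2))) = 294424283 / 7749722850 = 0.04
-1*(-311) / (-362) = -311 / 362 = -0.86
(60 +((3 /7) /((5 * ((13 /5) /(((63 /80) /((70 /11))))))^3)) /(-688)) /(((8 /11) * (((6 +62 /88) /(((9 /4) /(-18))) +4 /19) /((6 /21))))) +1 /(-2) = -531376538711881282599 /564574029021184000000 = -0.94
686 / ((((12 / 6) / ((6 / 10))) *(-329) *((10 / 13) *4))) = -0.20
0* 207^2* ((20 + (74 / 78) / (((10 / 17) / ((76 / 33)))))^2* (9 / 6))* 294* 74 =0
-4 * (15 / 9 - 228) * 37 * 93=3115252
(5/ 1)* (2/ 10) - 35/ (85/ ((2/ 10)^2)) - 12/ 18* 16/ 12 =362/ 3825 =0.09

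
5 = 5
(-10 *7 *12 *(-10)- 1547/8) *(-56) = -459571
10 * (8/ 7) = 80/ 7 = 11.43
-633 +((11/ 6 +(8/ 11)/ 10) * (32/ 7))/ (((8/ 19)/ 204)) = 1381631/ 385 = 3588.65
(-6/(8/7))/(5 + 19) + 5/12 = 0.20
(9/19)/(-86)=-9/1634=-0.01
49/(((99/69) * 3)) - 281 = -269.62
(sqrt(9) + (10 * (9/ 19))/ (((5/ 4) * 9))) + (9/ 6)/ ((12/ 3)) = 577/ 152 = 3.80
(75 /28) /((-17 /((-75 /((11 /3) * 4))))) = 16875 /20944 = 0.81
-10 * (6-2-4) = 0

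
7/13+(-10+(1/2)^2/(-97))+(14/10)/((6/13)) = -486553/75660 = -6.43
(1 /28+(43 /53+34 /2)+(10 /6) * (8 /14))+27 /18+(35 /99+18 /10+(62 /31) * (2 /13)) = 217353677 /9549540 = 22.76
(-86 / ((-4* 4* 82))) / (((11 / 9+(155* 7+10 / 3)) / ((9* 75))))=261225 / 6432736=0.04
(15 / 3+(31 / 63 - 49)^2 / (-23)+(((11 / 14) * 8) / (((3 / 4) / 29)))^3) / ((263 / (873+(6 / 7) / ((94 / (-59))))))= 38165545586309440 / 801326547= 47627956.08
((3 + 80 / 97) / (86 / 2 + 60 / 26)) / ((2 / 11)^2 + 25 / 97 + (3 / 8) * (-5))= -4668664 / 87614339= -0.05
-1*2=-2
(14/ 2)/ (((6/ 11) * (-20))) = -77/ 120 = -0.64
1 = 1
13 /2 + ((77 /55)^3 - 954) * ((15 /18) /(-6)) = 124757 /900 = 138.62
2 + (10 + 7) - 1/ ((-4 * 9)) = 685/ 36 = 19.03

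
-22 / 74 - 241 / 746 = -17123 / 27602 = -0.62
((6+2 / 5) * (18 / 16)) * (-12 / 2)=-216 / 5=-43.20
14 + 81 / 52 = 809 / 52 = 15.56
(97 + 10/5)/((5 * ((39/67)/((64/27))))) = 47168/585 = 80.63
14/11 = 1.27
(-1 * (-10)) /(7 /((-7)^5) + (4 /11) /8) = 528220 /2379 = 222.03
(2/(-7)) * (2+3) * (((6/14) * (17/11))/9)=-170/1617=-0.11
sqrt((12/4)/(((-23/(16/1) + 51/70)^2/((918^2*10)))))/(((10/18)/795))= 10149402.19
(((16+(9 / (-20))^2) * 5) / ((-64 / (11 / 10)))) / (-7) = 71291 / 358400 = 0.20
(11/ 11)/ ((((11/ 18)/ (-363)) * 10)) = -297/ 5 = -59.40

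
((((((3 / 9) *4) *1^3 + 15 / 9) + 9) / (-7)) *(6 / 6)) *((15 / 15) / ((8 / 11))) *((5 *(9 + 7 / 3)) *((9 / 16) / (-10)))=1683 / 224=7.51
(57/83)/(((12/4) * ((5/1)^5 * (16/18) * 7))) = 171/14525000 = 0.00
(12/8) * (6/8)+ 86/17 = 841/136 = 6.18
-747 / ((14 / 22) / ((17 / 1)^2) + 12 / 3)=-791571 / 4241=-186.65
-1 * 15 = -15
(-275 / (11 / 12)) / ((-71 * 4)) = 75 / 71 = 1.06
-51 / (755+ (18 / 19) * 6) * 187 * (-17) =3080451 / 14453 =213.14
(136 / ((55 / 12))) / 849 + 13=202889 / 15565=13.03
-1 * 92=-92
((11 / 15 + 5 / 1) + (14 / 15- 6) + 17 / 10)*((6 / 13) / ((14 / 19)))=1349 / 910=1.48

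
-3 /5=-0.60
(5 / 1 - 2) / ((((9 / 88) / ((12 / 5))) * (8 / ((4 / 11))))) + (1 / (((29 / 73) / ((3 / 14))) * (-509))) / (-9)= 9919757 / 3099810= 3.20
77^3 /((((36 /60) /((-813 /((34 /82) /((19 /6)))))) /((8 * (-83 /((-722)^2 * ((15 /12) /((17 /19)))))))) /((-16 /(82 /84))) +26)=836440173184 /47624237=17563.33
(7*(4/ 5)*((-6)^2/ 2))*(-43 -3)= -23184/ 5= -4636.80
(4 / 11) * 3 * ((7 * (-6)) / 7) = -72 / 11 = -6.55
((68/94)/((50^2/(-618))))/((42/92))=-80546/205625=-0.39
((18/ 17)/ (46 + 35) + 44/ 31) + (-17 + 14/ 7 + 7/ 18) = -41671/ 3162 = -13.18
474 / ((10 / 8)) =1896 / 5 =379.20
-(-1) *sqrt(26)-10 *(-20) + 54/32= sqrt(26) + 3227/16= 206.79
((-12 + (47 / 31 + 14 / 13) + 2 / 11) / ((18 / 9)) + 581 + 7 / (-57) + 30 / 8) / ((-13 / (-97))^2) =5515882339345 / 170812356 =32292.06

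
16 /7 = 2.29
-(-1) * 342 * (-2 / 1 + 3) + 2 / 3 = 1028 / 3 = 342.67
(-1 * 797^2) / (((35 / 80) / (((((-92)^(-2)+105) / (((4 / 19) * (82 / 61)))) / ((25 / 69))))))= -1962848479624653 / 1320200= -1486781154.09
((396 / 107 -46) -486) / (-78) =28264 / 4173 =6.77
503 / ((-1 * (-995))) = 503 / 995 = 0.51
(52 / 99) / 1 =52 / 99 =0.53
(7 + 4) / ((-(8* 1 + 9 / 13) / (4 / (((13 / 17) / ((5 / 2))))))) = -1870 / 113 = -16.55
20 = 20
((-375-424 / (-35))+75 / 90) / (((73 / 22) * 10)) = -836341 / 76650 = -10.91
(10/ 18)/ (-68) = -5/ 612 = -0.01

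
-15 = -15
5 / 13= 0.38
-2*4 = -8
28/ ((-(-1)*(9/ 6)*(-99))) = -56/ 297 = -0.19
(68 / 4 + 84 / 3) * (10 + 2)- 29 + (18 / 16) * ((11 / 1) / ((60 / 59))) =83707 / 160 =523.17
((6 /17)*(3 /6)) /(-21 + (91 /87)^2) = -22707 /2561356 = -0.01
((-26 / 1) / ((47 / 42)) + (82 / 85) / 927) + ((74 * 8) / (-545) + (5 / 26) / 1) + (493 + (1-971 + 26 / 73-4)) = -77346989744593 / 153231911586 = -504.77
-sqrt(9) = -3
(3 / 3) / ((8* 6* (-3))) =-0.01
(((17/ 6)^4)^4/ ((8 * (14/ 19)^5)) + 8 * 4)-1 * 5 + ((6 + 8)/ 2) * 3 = 120490511170222966543381315/ 12138084918940925952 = 9926649.22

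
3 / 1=3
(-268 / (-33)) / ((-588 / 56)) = -536 / 693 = -0.77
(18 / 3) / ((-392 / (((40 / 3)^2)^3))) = -1024000000 / 11907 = -85999.83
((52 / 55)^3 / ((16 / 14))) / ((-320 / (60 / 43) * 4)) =-46137 / 57233000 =-0.00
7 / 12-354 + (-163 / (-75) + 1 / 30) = -35121 / 100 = -351.21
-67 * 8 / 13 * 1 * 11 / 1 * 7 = -3174.77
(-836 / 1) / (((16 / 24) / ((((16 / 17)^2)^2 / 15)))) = -27394048 / 417605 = -65.60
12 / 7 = 1.71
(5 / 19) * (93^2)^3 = 3234950917245 / 19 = 170260574591.84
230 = 230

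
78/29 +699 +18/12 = 703.19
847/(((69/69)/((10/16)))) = 4235/8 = 529.38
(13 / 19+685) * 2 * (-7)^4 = 62560456 / 19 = 3292655.58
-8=-8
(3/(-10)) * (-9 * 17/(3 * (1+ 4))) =153/50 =3.06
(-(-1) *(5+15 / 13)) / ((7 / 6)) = 480 / 91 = 5.27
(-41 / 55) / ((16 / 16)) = -0.75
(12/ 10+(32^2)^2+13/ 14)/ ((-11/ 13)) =-954206097/ 770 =-1239228.70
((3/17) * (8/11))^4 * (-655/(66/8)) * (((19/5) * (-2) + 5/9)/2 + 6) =-717938688/13451140571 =-0.05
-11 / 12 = -0.92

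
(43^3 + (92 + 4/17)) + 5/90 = 79599.29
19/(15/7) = 8.87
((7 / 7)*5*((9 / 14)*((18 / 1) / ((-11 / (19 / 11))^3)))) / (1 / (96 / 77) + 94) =-14035680 / 5940044033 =-0.00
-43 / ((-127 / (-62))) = -20.99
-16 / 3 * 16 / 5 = -17.07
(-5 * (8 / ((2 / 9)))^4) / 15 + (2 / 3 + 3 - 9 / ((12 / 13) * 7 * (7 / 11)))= -329203867 / 588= -559870.52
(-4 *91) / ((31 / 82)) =-29848 / 31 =-962.84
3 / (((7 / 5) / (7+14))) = 45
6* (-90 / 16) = -135 / 4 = -33.75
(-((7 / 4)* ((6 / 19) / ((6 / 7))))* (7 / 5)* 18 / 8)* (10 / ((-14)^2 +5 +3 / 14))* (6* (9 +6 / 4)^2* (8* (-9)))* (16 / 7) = 65345616 / 5947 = 10988.00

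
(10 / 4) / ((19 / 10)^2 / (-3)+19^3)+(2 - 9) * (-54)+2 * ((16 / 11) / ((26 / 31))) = 381.47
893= 893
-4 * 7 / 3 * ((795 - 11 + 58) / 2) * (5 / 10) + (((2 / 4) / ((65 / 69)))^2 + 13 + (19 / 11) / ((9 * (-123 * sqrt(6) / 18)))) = -98935217 / 50700 - 19 * sqrt(6) / 4059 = -1951.40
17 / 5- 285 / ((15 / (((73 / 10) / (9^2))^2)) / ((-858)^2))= -2070419734 / 18225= -113603.28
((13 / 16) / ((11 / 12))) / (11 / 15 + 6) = 585 / 4444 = 0.13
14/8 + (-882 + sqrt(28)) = -3521/4 + 2 *sqrt(7) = -874.96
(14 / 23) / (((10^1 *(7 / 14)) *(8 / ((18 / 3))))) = 21 / 230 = 0.09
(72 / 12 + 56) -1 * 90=-28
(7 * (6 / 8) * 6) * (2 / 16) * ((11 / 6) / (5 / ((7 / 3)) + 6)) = 539 / 608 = 0.89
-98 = -98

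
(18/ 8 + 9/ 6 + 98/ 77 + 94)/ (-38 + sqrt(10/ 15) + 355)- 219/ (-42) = 513157339/ 92851220- 4357 * sqrt(6)/ 13264460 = 5.53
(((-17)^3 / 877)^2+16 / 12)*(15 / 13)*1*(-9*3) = -10191045105 / 9998677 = -1019.24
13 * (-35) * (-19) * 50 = 432250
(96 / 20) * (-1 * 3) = -72 / 5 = -14.40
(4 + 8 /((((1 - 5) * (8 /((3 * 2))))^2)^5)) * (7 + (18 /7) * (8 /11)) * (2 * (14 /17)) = 22087250659763 /377957122048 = 58.44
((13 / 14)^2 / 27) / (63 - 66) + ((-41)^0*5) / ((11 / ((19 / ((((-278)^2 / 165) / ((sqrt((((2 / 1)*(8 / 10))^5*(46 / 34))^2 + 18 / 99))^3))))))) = -169 / 15876 + 178231823845521*sqrt(68791230256166) / 28041535236816406250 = 52.71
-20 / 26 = -10 / 13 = -0.77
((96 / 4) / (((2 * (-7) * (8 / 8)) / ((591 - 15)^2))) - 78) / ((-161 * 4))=1990929 / 2254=883.29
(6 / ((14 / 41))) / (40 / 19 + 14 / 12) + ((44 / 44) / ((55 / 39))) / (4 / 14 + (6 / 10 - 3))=10701105 / 2125354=5.03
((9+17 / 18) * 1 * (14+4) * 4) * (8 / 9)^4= 447.00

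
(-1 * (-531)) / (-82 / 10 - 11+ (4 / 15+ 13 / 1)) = -7965 / 89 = -89.49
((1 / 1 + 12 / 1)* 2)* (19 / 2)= 247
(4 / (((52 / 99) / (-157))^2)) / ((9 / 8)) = 53685522 / 169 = 317665.81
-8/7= -1.14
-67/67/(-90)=0.01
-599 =-599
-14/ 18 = -7/ 9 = -0.78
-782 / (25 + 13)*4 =-1564 / 19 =-82.32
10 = 10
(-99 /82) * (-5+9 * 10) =-8415 /82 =-102.62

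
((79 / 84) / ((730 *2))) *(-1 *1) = -79 / 122640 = -0.00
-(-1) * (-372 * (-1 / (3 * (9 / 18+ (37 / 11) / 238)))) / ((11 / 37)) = 545972 / 673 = 811.25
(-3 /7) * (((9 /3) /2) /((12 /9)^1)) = -27 /56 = -0.48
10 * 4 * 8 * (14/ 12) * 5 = 5600/ 3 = 1866.67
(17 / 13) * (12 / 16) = 51 / 52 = 0.98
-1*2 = -2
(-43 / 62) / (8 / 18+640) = -387 / 357368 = -0.00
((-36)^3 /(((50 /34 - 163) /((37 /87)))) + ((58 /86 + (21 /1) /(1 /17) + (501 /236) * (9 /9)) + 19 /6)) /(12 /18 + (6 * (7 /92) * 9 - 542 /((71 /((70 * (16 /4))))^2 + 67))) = -71214138375882442693 /484691485109455898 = -146.93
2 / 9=0.22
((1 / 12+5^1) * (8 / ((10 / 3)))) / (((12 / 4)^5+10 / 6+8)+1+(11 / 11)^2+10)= 183 / 3970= 0.05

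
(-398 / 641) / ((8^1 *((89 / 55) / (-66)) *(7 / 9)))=3250665 / 798686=4.07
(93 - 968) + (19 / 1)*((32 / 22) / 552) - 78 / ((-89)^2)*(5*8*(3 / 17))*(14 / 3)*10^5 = -33312.92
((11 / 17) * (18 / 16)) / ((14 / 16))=99 / 119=0.83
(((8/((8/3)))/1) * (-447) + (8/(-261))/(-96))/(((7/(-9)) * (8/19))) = 79800209/19488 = 4094.84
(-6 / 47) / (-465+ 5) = 0.00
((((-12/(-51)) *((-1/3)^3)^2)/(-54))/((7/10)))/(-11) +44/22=51530114/25765047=2.00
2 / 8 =1 / 4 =0.25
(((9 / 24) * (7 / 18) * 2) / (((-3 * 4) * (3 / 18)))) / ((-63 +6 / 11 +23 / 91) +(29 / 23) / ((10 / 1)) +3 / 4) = 805805 / 338856444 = 0.00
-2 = -2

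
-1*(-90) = 90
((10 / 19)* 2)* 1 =20 / 19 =1.05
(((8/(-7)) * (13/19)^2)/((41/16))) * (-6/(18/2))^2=-86528/932463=-0.09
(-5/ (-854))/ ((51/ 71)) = 355/ 43554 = 0.01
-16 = -16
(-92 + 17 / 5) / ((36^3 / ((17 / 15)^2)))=-128027 / 52488000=-0.00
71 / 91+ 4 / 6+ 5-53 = -12709 / 273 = -46.55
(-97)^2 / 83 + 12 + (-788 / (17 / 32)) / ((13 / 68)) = -8236447 / 1079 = -7633.41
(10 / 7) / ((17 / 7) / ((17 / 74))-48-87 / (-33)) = -0.04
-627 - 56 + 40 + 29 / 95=-61056 / 95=-642.69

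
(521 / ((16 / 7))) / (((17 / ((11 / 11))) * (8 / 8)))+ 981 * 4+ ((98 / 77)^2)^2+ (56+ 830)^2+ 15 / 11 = 3141826415199 / 3982352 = 788937.40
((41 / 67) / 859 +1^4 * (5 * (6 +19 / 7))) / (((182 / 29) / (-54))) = -1057288032 / 2820097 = -374.91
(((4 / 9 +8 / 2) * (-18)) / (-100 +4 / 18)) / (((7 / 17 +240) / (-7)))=-42840 / 1835063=-0.02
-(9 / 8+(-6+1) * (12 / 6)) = 71 / 8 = 8.88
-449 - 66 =-515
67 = 67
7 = 7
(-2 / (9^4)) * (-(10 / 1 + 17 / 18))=0.00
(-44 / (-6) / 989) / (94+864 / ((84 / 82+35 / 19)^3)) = 122478216707 / 2158596359499729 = 0.00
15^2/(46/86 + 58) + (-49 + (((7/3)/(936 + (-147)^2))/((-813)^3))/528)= -45.16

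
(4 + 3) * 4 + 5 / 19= 537 / 19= 28.26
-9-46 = -55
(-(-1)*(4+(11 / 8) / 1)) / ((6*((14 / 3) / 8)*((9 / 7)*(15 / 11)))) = 473 / 540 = 0.88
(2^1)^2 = 4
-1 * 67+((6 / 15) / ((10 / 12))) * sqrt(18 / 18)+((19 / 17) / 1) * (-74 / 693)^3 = -9409136280347 / 141445336725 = -66.52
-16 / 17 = -0.94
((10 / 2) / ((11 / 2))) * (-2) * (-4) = 7.27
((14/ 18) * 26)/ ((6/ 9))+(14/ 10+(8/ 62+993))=476561/ 465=1024.86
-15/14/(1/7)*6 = -45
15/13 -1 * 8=-89/13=-6.85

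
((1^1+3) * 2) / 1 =8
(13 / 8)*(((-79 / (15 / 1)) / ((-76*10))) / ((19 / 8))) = 1027 / 216600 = 0.00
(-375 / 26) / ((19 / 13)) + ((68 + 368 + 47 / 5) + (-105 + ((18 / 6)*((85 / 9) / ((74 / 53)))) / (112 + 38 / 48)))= 6293509159 / 19030210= 330.71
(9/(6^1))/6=1/4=0.25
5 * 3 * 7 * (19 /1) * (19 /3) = 12635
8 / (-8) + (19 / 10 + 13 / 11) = 229 / 110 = 2.08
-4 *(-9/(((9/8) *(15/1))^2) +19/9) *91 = -1532804/2025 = -756.94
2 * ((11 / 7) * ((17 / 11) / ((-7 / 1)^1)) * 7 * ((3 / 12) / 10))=-17 / 140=-0.12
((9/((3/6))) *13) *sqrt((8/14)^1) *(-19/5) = -8892 *sqrt(7)/35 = -672.17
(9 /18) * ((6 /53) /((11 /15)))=45 /583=0.08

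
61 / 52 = 1.17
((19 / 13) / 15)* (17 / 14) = 323 / 2730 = 0.12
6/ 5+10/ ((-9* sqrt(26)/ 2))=6/ 5 -10* sqrt(26)/ 117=0.76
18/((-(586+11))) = -6/199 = -0.03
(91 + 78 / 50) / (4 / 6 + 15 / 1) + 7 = 15167 / 1175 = 12.91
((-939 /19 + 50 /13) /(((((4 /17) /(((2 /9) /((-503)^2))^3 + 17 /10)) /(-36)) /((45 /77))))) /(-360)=-38411029511627176758108913 /1996046225260631778714480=-19.24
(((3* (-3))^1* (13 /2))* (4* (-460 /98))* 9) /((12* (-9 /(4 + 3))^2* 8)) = 1495 /24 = 62.29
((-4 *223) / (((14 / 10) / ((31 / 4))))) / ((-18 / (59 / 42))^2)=-120320765 / 4000752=-30.07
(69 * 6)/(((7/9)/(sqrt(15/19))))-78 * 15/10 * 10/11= -1170/11 + 3726 * sqrt(285)/133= 366.58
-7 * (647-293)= -2478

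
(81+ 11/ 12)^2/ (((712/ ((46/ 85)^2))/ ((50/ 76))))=511166881/ 281490624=1.82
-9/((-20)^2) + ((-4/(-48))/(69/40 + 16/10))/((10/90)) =0.20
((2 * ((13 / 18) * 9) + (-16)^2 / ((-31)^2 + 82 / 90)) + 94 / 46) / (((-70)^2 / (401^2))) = 26640384073 / 53025350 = 502.41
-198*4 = -792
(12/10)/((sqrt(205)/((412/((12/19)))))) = 54.67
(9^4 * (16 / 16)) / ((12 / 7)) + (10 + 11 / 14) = 3838.04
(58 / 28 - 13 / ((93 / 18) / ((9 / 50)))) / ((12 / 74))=649757 / 65100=9.98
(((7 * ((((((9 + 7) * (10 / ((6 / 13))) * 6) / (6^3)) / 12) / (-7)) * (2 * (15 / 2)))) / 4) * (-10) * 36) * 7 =7583.33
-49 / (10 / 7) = -343 / 10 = -34.30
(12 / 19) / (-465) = -4 / 2945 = -0.00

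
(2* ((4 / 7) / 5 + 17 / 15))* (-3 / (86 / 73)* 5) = -31.77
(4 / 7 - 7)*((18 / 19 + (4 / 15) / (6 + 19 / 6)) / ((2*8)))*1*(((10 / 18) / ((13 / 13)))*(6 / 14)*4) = -7653 / 20482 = -0.37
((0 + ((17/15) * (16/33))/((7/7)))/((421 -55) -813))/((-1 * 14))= 0.00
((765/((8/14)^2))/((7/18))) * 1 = 48195/8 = 6024.38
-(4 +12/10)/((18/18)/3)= -78/5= -15.60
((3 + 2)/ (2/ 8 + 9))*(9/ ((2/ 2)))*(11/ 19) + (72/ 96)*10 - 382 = -522587/ 1406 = -371.68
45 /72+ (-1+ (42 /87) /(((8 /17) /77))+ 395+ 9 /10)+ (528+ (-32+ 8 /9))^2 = 23243174999 /93960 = 247373.08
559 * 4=2236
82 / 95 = 0.86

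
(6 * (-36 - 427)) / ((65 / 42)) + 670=-73126 / 65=-1125.02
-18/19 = -0.95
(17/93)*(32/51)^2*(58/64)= 928/14229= 0.07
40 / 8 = 5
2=2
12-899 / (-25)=47.96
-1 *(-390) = 390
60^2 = 3600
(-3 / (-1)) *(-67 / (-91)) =201 / 91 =2.21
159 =159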